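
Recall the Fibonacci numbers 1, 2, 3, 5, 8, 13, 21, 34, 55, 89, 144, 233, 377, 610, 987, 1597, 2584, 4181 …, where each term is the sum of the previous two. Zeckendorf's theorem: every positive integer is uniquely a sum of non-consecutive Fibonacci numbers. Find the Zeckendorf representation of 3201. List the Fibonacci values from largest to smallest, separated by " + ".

Repeatedly subtract the largest Fibonacci number that fits:
3201 − 2584 = 617
617 − 610 = 7
7 − 5 = 2
2 − 2 = 0
So 3201 = 2584 + 610 + 5 + 2, with no two terms consecutive in the sequence.

2584 + 610 + 5 + 2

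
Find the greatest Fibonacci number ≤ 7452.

6765

6765 ≤ 7452 < 10946, so the largest Fibonacci number not exceeding 7452 is 6765.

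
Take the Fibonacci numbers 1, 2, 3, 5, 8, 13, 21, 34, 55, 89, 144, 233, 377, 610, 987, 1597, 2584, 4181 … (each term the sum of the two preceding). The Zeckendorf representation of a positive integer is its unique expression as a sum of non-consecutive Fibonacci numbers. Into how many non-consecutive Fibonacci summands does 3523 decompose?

6

Repeatedly subtract the largest Fibonacci number that fits:
take 2584 (≤ 3523); 3523 − 2584 = 939
take 610 (≤ 939); 939 − 610 = 329
take 233 (≤ 329); 329 − 233 = 96
take 89 (≤ 96); 96 − 89 = 7
take 5 (≤ 7); 7 − 5 = 2
take 2 (≤ 2); 2 − 2 = 0
3523 = 2584 + 610 + 233 + 89 + 5 + 2, which has 6 terms.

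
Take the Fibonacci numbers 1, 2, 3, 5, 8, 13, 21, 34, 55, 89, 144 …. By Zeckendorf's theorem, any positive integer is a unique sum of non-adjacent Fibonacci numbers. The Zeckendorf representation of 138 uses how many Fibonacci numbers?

take 89 (≤ 138); 138 − 89 = 49
take 34 (≤ 49); 49 − 34 = 15
take 13 (≤ 15); 15 − 13 = 2
take 2 (≤ 2); 2 − 2 = 0
138 = 89 + 34 + 13 + 2, which has 4 terms.

4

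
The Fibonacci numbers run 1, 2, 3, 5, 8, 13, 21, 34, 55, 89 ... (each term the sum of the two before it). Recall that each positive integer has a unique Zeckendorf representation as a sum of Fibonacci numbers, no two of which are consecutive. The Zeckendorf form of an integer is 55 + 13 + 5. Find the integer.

73

55 + 13 + 5 = 73.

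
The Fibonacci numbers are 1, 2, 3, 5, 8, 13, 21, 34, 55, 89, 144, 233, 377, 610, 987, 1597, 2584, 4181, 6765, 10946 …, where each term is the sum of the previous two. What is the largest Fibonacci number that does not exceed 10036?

6765 ≤ 10036 < 10946, so the largest Fibonacci number not exceeding 10036 is 6765.

6765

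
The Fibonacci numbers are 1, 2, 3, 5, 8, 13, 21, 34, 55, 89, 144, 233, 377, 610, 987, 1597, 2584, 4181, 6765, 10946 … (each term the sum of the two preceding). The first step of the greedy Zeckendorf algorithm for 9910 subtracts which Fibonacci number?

6765

6765 ≤ 9910 < 10946, so the largest Fibonacci number not exceeding 9910 is 6765.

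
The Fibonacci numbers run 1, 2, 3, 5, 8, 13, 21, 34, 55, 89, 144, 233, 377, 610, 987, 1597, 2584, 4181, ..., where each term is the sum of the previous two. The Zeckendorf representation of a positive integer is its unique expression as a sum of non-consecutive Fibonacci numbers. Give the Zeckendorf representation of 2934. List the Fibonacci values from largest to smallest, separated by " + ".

2584 + 233 + 89 + 21 + 5 + 2

2934: greatest Fibonacci not exceeding it is 2584, leaving 350
350: greatest Fibonacci not exceeding it is 233, leaving 117
117: greatest Fibonacci not exceeding it is 89, leaving 28
28: greatest Fibonacci not exceeding it is 21, leaving 7
7: greatest Fibonacci not exceeding it is 5, leaving 2
2: greatest Fibonacci not exceeding it is 2, leaving 0
So 2934 = 2584 + 233 + 89 + 21 + 5 + 2, with no two terms consecutive in the sequence.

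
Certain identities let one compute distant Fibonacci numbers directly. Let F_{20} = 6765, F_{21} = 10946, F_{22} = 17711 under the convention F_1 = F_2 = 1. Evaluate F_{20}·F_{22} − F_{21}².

-1

6765·17711 − 10946² = 119814915 − 119814916 = -1. (Cassini's identity: F_{k−1}F_{k+1} − F_k² = (−1)^k.)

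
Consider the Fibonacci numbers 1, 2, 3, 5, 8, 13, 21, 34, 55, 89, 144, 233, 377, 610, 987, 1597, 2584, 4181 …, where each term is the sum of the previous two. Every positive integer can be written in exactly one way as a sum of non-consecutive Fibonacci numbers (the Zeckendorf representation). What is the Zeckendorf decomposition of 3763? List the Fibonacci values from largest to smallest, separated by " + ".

Greedily peel off the largest Fibonacci term at each step:
subtract 2584 from 3763: 1179 remains
subtract 987 from 1179: 192 remains
subtract 144 from 192: 48 remains
subtract 34 from 48: 14 remains
subtract 13 from 14: 1 remains
subtract 1 from 1: 0 remains
So 3763 = 2584 + 987 + 144 + 34 + 13 + 1, with no two terms consecutive in the sequence.

2584 + 987 + 144 + 34 + 13 + 1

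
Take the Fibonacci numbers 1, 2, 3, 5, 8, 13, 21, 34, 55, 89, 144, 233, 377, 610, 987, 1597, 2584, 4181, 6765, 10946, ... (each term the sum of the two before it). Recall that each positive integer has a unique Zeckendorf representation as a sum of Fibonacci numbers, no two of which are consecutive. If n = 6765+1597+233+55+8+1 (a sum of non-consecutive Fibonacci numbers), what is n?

6765+1597+233+55+8+1 = 8659.

8659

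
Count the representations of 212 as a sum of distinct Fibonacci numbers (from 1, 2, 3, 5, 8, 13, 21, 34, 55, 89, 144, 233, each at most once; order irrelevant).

9

Each representation comes from the Zeckendorf form by replacing some F_k with F_{k−1} + F_{k−2} where possible.
212 = 144+55+13 = 144+55+8+5 = 144+34+21+13 = 144+55+8+3+2 = 144+34+21+8+5 = … (4 more), for 9 in all.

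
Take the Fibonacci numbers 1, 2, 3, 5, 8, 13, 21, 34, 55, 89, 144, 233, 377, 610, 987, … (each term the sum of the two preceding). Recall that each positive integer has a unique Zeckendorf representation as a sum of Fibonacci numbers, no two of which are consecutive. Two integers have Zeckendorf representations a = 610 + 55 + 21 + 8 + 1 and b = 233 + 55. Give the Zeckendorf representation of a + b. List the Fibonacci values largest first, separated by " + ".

610 + 233 + 89 + 34 + 13 + 3 + 1

The two numbers are 695 and 288, so their sum is 983.
Greedily peel off the largest Fibonacci term at each step:
largest Fibonacci ≤ 983 is 610; 983 − 610 = 373
largest Fibonacci ≤ 373 is 233; 373 − 233 = 140
largest Fibonacci ≤ 140 is 89; 140 − 89 = 51
largest Fibonacci ≤ 51 is 34; 51 − 34 = 17
largest Fibonacci ≤ 17 is 13; 17 − 13 = 4
largest Fibonacci ≤ 4 is 3; 4 − 3 = 1
largest Fibonacci ≤ 1 is 1; 1 − 1 = 0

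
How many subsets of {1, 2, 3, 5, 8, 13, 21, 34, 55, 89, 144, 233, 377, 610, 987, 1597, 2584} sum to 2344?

Each representation comes from the Zeckendorf form by replacing some F_k with F_{k−1} + F_{k−2} where possible.
2344 = 1597+610+89+34+13+1 = 1597+610+89+34+8+5+1 = 1597+377+233+89+34+13+1 = 1597+610+89+34+8+3+2+1 = … (21 more), for 25 in all.

25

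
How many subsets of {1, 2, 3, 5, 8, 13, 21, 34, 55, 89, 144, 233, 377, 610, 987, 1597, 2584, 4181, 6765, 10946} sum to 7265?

Starting from the Zeckendorf form and repeatedly splitting a term F_k into F_{k−1} + F_{k−2} (when neither is already used) reaches every representation.
7265 = 6765+377+89+34 = 6765+377+89+21+13 = 6765+233+144+89+34 = 4181+2584+377+89+34 = 6765+377+89+21+8+5 = … (44 more), for 49 in all.

49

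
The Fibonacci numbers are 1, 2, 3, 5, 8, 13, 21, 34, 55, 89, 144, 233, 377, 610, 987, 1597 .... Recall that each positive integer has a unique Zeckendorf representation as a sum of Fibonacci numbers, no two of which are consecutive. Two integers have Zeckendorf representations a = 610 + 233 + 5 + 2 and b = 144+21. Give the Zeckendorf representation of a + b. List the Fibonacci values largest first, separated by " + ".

987 + 21 + 5 + 2

The two numbers are 850 and 165, so their sum is 1015.
Greedy algorithm:
take 987 (≤ 1015); 1015 − 987 = 28
take 21 (≤ 28); 28 − 21 = 7
take 5 (≤ 7); 7 − 5 = 2
take 2 (≤ 2); 2 − 2 = 0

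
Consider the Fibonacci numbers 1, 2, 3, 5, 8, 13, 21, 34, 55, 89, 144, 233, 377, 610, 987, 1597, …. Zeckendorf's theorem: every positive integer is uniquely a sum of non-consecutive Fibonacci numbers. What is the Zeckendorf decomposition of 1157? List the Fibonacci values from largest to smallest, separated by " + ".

987 + 144 + 21 + 5

987 ≤ 1157 < 1597, so take 987; remainder 170
144 ≤ 170 < 233, so take 144; remainder 26
21 ≤ 26 < 34, so take 21; remainder 5
5 ≤ 5 < 8, so take 5; remainder 0
So 1157 = 987 + 144 + 21 + 5, with no two terms consecutive in the sequence.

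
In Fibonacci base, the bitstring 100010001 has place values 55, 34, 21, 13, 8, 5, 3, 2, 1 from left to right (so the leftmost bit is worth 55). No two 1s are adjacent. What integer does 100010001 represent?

64

Summing the place values of the 1 bits: 55 + 8 + 1 = 64.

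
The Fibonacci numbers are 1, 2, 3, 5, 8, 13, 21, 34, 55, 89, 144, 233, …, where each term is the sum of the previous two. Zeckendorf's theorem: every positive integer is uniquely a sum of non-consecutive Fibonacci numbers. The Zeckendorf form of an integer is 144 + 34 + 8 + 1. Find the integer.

144 + 34 + 8 + 1 = 187.

187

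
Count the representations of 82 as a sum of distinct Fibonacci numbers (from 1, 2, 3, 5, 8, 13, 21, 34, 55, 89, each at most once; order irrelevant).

Starting from the Zeckendorf form and repeatedly splitting a term F_k into F_{k−1} + F_{k−2} (when neither is already used) reaches every representation.
82 = 55+21+5+1 = 55+21+3+2+1 = 55+13+8+5+1 = 55+13+8+3+2+1 = … (2 more), for 6 in all.

6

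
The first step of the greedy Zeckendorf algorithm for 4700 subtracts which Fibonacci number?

4181 ≤ 4700 < 6765, so the largest Fibonacci number not exceeding 4700 is 4181.

4181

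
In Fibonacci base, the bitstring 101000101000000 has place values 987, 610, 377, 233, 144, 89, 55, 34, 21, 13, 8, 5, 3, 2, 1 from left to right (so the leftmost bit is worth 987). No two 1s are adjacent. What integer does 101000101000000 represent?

Summing the place values of the 1 bits: 987 + 377 + 55 + 21 = 1440.

1440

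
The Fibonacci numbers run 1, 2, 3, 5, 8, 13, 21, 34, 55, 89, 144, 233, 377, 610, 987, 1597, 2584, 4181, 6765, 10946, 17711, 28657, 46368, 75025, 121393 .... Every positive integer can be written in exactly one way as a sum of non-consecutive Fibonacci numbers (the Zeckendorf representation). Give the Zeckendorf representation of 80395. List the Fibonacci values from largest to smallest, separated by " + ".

75025 + 4181 + 987 + 144 + 55 + 3

80395: greatest Fibonacci not exceeding it is 75025, leaving 5370
5370: greatest Fibonacci not exceeding it is 4181, leaving 1189
1189: greatest Fibonacci not exceeding it is 987, leaving 202
202: greatest Fibonacci not exceeding it is 144, leaving 58
58: greatest Fibonacci not exceeding it is 55, leaving 3
3: greatest Fibonacci not exceeding it is 3, leaving 0
So 80395 = 75025 + 4181 + 987 + 144 + 55 + 3, with no two terms consecutive in the sequence.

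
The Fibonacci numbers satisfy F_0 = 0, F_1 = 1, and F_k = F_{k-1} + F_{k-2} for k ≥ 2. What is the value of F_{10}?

55

Iterating the recurrence up to F_{2} = 1 and F_{1} = 1:
F_{3} = F_{2} + F_{1} = 1 + 1 = 2
F_{4} = F_{3} + F_{2} = 2 + 1 = 3
F_{5} = F_{4} + F_{3} = 3 + 2 = 5
F_{6} = F_{5} + F_{4} = 5 + 3 = 8
F_{7} = F_{6} + F_{5} = 8 + 5 = 13
F_{8} = F_{7} + F_{6} = 13 + 8 = 21
F_{9} = F_{8} + F_{7} = 21 + 13 = 34
F_{10} = F_{9} + F_{8} = 34 + 21 = 55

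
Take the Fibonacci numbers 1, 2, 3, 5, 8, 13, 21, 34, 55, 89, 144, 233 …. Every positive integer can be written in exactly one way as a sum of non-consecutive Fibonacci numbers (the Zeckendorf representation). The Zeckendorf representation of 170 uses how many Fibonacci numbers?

take 144 (≤ 170); 170 − 144 = 26
take 21 (≤ 26); 26 − 21 = 5
take 5 (≤ 5); 5 − 5 = 0
170 = 144 + 21 + 5, which has 3 terms.

3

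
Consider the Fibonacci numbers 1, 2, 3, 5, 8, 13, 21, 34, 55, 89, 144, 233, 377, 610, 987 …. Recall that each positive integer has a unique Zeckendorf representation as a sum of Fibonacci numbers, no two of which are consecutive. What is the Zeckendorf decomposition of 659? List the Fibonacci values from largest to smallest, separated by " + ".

610 + 34 + 13 + 2

Greedy algorithm:
subtract 610 from 659: 49 remains
subtract 34 from 49: 15 remains
subtract 13 from 15: 2 remains
subtract 2 from 2: 0 remains
So 659 = 610 + 34 + 13 + 2, with no two terms consecutive in the sequence.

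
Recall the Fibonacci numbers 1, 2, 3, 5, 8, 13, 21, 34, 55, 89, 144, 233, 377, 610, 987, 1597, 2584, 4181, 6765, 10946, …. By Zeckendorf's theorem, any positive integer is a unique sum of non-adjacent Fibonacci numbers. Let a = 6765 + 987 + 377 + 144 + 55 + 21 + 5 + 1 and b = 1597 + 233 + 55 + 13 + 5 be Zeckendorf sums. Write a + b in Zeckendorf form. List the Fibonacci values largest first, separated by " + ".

6765 + 2584 + 610 + 233 + 55 + 8 + 3

The two numbers are 8355 and 1903, so their sum is 10258.
Greedy algorithm:
take 6765 (≤ 10258); 10258 − 6765 = 3493
take 2584 (≤ 3493); 3493 − 2584 = 909
take 610 (≤ 909); 909 − 610 = 299
take 233 (≤ 299); 299 − 233 = 66
take 55 (≤ 66); 66 − 55 = 11
take 8 (≤ 11); 11 − 8 = 3
take 3 (≤ 3); 3 − 3 = 0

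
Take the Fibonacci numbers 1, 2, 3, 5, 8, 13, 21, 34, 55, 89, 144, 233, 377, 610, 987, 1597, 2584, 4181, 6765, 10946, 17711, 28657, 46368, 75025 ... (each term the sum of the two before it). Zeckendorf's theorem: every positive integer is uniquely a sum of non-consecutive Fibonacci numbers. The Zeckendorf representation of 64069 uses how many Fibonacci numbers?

subtract 46368 from 64069: 17701 remains
subtract 10946 from 17701: 6755 remains
subtract 4181 from 6755: 2574 remains
subtract 1597 from 2574: 977 remains
subtract 610 from 977: 367 remains
subtract 233 from 367: 134 remains
subtract 89 from 134: 45 remains
subtract 34 from 45: 11 remains
subtract 8 from 11: 3 remains
subtract 3 from 3: 0 remains
64069 = 46368 + 10946 + 4181 + 1597 + 610 + 233 + 89 + 34 + 8 + 3, which has 10 terms.

10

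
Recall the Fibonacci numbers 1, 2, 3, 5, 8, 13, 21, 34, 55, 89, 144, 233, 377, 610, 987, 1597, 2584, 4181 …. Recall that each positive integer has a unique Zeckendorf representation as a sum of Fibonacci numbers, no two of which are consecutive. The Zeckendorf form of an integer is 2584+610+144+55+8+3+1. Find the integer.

3405

2584+610+144+55+8+3+1 = 3405.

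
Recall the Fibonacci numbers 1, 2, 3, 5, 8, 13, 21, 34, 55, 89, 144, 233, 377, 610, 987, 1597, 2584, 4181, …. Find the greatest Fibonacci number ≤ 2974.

2584 ≤ 2974 < 4181, so the largest Fibonacci number not exceeding 2974 is 2584.

2584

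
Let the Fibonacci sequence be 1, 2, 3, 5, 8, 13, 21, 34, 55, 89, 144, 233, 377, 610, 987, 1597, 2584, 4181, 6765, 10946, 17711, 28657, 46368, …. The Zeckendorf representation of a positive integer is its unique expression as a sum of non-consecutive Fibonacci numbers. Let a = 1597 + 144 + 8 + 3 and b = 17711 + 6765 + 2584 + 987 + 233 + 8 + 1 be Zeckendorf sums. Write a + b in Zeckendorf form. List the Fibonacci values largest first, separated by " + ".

28657 + 987 + 377 + 13 + 5 + 2

The two numbers are 1752 and 28289, so their sum is 30041.
largest Fibonacci ≤ 30041 is 28657; 30041 − 28657 = 1384
largest Fibonacci ≤ 1384 is 987; 1384 − 987 = 397
largest Fibonacci ≤ 397 is 377; 397 − 377 = 20
largest Fibonacci ≤ 20 is 13; 20 − 13 = 7
largest Fibonacci ≤ 7 is 5; 7 − 5 = 2
largest Fibonacci ≤ 2 is 2; 2 − 2 = 0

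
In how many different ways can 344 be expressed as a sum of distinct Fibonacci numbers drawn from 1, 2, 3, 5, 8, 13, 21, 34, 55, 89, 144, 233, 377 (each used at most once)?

9

344 = 233+89+21+1 = 233+89+13+8+1 = 233+55+34+21+1 = 233+89+13+5+3+1 = … (5 more), for 9 in all.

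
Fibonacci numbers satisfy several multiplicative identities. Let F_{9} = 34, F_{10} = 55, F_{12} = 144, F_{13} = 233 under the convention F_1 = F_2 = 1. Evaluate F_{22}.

By the addition formula F_{m+n} = F_m F_{n+1} + F_{m−1} F_n with m=10, n=12: F_{22} = 55·233 + 34·144 = 12815 + 4896 = 17711.

17711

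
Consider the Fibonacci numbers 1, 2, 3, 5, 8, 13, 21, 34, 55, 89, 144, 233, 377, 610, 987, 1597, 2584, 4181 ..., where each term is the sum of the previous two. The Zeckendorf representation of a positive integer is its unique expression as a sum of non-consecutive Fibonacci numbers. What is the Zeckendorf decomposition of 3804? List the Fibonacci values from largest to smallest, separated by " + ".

2584 ≤ 3804 < 4181, so take 2584; remainder 1220
987 ≤ 1220 < 1597, so take 987; remainder 233
233 ≤ 233 < 377, so take 233; remainder 0
So 3804 = 2584 + 987 + 233, with no two terms consecutive in the sequence.

2584 + 987 + 233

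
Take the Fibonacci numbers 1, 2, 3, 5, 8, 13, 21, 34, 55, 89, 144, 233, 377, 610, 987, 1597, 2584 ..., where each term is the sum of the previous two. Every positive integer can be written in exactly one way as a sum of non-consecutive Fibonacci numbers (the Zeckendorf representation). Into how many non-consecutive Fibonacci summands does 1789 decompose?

5

1789: greatest Fibonacci not exceeding it is 1597, leaving 192
192: greatest Fibonacci not exceeding it is 144, leaving 48
48: greatest Fibonacci not exceeding it is 34, leaving 14
14: greatest Fibonacci not exceeding it is 13, leaving 1
1: greatest Fibonacci not exceeding it is 1, leaving 0
1789 = 1597 + 144 + 34 + 13 + 1, which has 5 terms.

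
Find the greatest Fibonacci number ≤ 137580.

121393

121393 ≤ 137580 < 196418, so the largest Fibonacci number not exceeding 137580 is 121393.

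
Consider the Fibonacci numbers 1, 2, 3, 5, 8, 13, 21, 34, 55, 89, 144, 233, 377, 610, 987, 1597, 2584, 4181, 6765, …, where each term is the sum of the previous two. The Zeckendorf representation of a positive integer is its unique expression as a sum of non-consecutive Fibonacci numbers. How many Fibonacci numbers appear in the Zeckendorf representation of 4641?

6

largest Fibonacci ≤ 4641 is 4181; 4641 − 4181 = 460
largest Fibonacci ≤ 460 is 377; 460 − 377 = 83
largest Fibonacci ≤ 83 is 55; 83 − 55 = 28
largest Fibonacci ≤ 28 is 21; 28 − 21 = 7
largest Fibonacci ≤ 7 is 5; 7 − 5 = 2
largest Fibonacci ≤ 2 is 2; 2 − 2 = 0
4641 = 4181 + 377 + 55 + 21 + 5 + 2, which has 6 terms.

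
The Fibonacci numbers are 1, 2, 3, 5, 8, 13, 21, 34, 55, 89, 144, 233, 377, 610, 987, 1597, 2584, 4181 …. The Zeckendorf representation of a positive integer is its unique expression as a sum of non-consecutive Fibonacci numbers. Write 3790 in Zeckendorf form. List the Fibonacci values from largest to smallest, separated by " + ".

Greedy algorithm:
2584 ≤ 3790 < 4181, so take 2584; remainder 1206
987 ≤ 1206 < 1597, so take 987; remainder 219
144 ≤ 219 < 233, so take 144; remainder 75
55 ≤ 75 < 89, so take 55; remainder 20
13 ≤ 20 < 21, so take 13; remainder 7
5 ≤ 7 < 8, so take 5; remainder 2
2 ≤ 2 < 3, so take 2; remainder 0
So 3790 = 2584 + 987 + 144 + 55 + 13 + 5 + 2, with no two terms consecutive in the sequence.

2584 + 987 + 144 + 55 + 13 + 5 + 2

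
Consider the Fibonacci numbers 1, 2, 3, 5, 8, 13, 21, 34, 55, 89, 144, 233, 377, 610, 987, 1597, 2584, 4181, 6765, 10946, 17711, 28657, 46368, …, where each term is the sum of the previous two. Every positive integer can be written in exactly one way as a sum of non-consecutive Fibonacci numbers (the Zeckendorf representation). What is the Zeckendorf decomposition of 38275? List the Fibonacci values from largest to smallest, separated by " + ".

28657 + 6765 + 2584 + 233 + 34 + 2

38275: greatest Fibonacci not exceeding it is 28657, leaving 9618
9618: greatest Fibonacci not exceeding it is 6765, leaving 2853
2853: greatest Fibonacci not exceeding it is 2584, leaving 269
269: greatest Fibonacci not exceeding it is 233, leaving 36
36: greatest Fibonacci not exceeding it is 34, leaving 2
2: greatest Fibonacci not exceeding it is 2, leaving 0
So 38275 = 28657 + 6765 + 2584 + 233 + 34 + 2, with no two terms consecutive in the sequence.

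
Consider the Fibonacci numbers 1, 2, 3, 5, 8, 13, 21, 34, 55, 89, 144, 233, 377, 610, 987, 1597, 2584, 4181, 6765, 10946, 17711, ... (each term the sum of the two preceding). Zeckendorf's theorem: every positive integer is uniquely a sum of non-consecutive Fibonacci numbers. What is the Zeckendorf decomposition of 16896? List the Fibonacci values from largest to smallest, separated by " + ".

10946 ≤ 16896 < 17711, so take 10946; remainder 5950
4181 ≤ 5950 < 6765, so take 4181; remainder 1769
1597 ≤ 1769 < 2584, so take 1597; remainder 172
144 ≤ 172 < 233, so take 144; remainder 28
21 ≤ 28 < 34, so take 21; remainder 7
5 ≤ 7 < 8, so take 5; remainder 2
2 ≤ 2 < 3, so take 2; remainder 0
So 16896 = 10946 + 4181 + 1597 + 144 + 21 + 5 + 2, with no two terms consecutive in the sequence.

10946 + 4181 + 1597 + 144 + 21 + 5 + 2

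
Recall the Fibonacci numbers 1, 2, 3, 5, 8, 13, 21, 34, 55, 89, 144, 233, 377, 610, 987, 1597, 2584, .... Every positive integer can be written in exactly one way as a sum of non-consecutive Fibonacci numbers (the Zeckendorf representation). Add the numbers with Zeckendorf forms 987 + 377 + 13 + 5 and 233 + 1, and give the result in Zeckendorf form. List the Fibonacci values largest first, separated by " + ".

1597 + 13 + 5 + 1

The two numbers are 1382 and 234, so their sum is 1616.
Greedy algorithm:
largest Fibonacci ≤ 1616 is 1597; 1616 − 1597 = 19
largest Fibonacci ≤ 19 is 13; 19 − 13 = 6
largest Fibonacci ≤ 6 is 5; 6 − 5 = 1
largest Fibonacci ≤ 1 is 1; 1 − 1 = 0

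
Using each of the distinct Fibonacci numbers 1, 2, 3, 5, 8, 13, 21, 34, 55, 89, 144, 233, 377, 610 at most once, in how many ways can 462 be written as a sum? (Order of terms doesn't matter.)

462 = 377+55+21+8+1 = 377+55+21+5+3+1 = 233+144+55+21+8+1 = … (6 more), for 9 in all.

9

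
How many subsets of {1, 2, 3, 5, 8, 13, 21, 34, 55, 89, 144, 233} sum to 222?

7

222 = 144+55+21+2 = 144+55+13+8+2 = 144+55+13+5+3+2 = 144+34+21+13+8+2 = 144+34+21+13+5+3+2 = … (2 more), for 7 in all.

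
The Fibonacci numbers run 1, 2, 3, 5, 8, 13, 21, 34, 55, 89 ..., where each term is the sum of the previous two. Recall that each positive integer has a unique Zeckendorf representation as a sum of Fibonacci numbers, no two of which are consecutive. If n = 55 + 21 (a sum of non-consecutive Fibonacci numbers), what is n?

76

55 + 21 = 76.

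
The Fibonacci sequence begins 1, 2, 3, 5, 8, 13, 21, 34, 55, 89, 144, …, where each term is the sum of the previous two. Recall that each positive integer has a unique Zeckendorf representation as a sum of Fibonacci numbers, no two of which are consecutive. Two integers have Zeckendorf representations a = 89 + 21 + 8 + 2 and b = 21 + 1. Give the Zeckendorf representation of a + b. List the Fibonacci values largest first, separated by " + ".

The two numbers are 120 and 22, so their sum is 142.
take 89 (≤ 142); 142 − 89 = 53
take 34 (≤ 53); 53 − 34 = 19
take 13 (≤ 19); 19 − 13 = 6
take 5 (≤ 6); 6 − 5 = 1
take 1 (≤ 1); 1 − 1 = 0

89 + 34 + 13 + 5 + 1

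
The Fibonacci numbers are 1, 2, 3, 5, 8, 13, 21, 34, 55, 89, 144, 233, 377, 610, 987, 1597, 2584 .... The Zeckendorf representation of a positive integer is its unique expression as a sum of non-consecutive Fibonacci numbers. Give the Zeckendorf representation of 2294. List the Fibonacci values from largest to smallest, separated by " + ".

1597 + 610 + 55 + 21 + 8 + 3

Greedily peel off the largest Fibonacci term at each step:
2294 − 1597 = 697
697 − 610 = 87
87 − 55 = 32
32 − 21 = 11
11 − 8 = 3
3 − 3 = 0
So 2294 = 1597 + 610 + 55 + 21 + 8 + 3, with no two terms consecutive in the sequence.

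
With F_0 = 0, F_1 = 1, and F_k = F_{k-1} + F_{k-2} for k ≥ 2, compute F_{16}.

Iterating the recurrence up to F_{8} = 21 and F_{7} = 13:
F_{9} = F_{8} + F_{7} = 21 + 13 = 34
F_{10} = F_{9} + F_{8} = 34 + 21 = 55
F_{11} = F_{10} + F_{9} = 55 + 34 = 89
F_{12} = F_{11} + F_{10} = 89 + 55 = 144
F_{13} = F_{12} + F_{11} = 144 + 89 = 233
F_{14} = F_{13} + F_{12} = 233 + 144 = 377
F_{15} = F_{14} + F_{13} = 377 + 233 = 610
F_{16} = F_{15} + F_{14} = 610 + 377 = 987

987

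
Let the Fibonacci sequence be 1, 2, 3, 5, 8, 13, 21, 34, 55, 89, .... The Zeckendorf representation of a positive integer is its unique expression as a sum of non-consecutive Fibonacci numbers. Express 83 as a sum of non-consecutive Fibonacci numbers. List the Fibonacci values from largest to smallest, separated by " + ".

83 − 55 = 28
28 − 21 = 7
7 − 5 = 2
2 − 2 = 0
So 83 = 55 + 21 + 5 + 2, with no two terms consecutive in the sequence.

55 + 21 + 5 + 2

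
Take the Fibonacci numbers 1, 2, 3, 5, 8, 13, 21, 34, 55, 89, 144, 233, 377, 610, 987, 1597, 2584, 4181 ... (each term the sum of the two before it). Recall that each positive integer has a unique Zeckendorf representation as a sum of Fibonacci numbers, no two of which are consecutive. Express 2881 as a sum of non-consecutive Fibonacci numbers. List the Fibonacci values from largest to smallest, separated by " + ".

Greedily peel off the largest Fibonacci term at each step:
2881 − 2584 = 297
297 − 233 = 64
64 − 55 = 9
9 − 8 = 1
1 − 1 = 0
So 2881 = 2584 + 233 + 55 + 8 + 1, with no two terms consecutive in the sequence.

2584 + 233 + 55 + 8 + 1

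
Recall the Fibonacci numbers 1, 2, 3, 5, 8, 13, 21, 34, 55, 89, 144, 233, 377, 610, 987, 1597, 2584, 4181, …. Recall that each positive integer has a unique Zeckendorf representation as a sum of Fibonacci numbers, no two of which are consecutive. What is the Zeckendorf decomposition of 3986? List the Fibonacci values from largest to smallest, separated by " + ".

Repeatedly subtract the largest Fibonacci number that fits:
3986 − 2584 = 1402
1402 − 987 = 415
415 − 377 = 38
38 − 34 = 4
4 − 3 = 1
1 − 1 = 0
So 3986 = 2584 + 987 + 377 + 34 + 3 + 1, with no two terms consecutive in the sequence.

2584 + 987 + 377 + 34 + 3 + 1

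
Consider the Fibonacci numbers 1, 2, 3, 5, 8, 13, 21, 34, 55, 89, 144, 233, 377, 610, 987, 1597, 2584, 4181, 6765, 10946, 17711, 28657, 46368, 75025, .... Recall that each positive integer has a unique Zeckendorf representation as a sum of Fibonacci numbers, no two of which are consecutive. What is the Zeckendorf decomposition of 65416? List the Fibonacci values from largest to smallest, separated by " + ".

Greedily peel off the largest Fibonacci term at each step:
65416: greatest Fibonacci not exceeding it is 46368, leaving 19048
19048: greatest Fibonacci not exceeding it is 17711, leaving 1337
1337: greatest Fibonacci not exceeding it is 987, leaving 350
350: greatest Fibonacci not exceeding it is 233, leaving 117
117: greatest Fibonacci not exceeding it is 89, leaving 28
28: greatest Fibonacci not exceeding it is 21, leaving 7
7: greatest Fibonacci not exceeding it is 5, leaving 2
2: greatest Fibonacci not exceeding it is 2, leaving 0
So 65416 = 46368 + 17711 + 987 + 233 + 89 + 21 + 5 + 2, with no two terms consecutive in the sequence.

46368 + 17711 + 987 + 233 + 89 + 21 + 5 + 2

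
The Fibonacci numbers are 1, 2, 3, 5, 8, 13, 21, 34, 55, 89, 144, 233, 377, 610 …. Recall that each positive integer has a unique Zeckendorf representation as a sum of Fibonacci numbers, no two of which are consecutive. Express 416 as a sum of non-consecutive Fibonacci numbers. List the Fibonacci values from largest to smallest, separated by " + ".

Greedy algorithm:
377 ≤ 416 < 610, so take 377; remainder 39
34 ≤ 39 < 55, so take 34; remainder 5
5 ≤ 5 < 8, so take 5; remainder 0
So 416 = 377 + 34 + 5, with no two terms consecutive in the sequence.

377 + 34 + 5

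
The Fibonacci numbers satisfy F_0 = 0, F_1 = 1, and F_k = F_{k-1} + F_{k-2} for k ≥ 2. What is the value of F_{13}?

233

Iterating the recurrence up to F_{9} = 34 and F_{8} = 21:
F_{10} = F_{9} + F_{8} = 34 + 21 = 55
F_{11} = F_{10} + F_{9} = 55 + 34 = 89
F_{12} = F_{11} + F_{10} = 89 + 55 = 144
F_{13} = F_{12} + F_{11} = 144 + 89 = 233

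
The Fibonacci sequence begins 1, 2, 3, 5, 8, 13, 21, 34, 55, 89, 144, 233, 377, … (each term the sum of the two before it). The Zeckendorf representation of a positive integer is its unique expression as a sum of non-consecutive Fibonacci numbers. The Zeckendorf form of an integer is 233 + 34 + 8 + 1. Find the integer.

276

233 + 34 + 8 + 1 = 276.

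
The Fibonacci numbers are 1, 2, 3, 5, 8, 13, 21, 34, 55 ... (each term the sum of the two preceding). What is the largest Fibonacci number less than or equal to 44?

34 ≤ 44 < 55, so the largest Fibonacci number not exceeding 44 is 34.

34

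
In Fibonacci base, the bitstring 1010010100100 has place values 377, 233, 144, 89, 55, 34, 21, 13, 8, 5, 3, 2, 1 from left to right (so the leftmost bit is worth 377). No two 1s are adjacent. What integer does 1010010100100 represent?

Summing the place values of the 1 bits: 377 + 144 + 34 + 13 + 3 = 571.

571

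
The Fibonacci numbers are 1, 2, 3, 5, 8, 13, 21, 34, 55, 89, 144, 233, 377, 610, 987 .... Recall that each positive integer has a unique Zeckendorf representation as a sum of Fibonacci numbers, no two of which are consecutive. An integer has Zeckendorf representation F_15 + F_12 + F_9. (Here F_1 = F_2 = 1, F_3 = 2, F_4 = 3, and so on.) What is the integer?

788

F_15 + F_12 + F_9 = 610 + 144 + 34 = 788.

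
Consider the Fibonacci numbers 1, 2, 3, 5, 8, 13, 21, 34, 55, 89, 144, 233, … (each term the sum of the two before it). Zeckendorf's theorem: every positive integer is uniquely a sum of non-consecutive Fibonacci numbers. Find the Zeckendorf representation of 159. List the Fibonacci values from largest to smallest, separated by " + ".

Greedily peel off the largest Fibonacci term at each step:
159: greatest Fibonacci not exceeding it is 144, leaving 15
15: greatest Fibonacci not exceeding it is 13, leaving 2
2: greatest Fibonacci not exceeding it is 2, leaving 0
So 159 = 144 + 13 + 2, with no two terms consecutive in the sequence.

144 + 13 + 2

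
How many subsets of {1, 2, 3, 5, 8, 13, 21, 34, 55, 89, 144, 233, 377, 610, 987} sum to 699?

14

Starting from the Zeckendorf form and repeatedly splitting a term F_k into F_{k−1} + F_{k−2} (when neither is already used) reaches every representation.
699 = 610+89 = 610+55+34 = 377+233+89 = 610+55+21+13 = … (10 more), for 14 in all.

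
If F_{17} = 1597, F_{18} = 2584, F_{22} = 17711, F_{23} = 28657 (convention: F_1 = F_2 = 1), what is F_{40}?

By the addition formula F_{m+n} = F_m F_{n+1} + F_{m−1} F_n with m=18, n=22: F_{40} = 2584·28657 + 1597·17711 = 74049688 + 28284467 = 102334155.

102334155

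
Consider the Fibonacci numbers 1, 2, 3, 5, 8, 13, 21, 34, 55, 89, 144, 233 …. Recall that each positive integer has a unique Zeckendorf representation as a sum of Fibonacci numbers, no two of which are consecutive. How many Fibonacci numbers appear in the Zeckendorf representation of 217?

217: greatest Fibonacci not exceeding it is 144, leaving 73
73: greatest Fibonacci not exceeding it is 55, leaving 18
18: greatest Fibonacci not exceeding it is 13, leaving 5
5: greatest Fibonacci not exceeding it is 5, leaving 0
217 = 144 + 55 + 13 + 5, which has 4 terms.

4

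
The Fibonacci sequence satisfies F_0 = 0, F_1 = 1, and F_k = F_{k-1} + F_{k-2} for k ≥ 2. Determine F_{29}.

514229

Iterating the recurrence up to F_{23} = 28657 and F_{22} = 17711:
F_{24} = F_{23} + F_{22} = 28657 + 17711 = 46368
F_{25} = F_{24} + F_{23} = 46368 + 28657 = 75025
F_{26} = F_{25} + F_{24} = 75025 + 46368 = 121393
F_{27} = F_{26} + F_{25} = 121393 + 75025 = 196418
F_{28} = F_{27} + F_{26} = 196418 + 121393 = 317811
F_{29} = F_{28} + F_{27} = 317811 + 196418 = 514229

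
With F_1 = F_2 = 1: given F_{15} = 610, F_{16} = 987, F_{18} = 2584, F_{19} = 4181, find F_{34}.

5702887

By the addition formula F_{m+n} = F_m F_{n+1} + F_{m−1} F_n with m=19, n=15: F_{34} = 4181·987 + 2584·610 = 4126647 + 1576240 = 5702887.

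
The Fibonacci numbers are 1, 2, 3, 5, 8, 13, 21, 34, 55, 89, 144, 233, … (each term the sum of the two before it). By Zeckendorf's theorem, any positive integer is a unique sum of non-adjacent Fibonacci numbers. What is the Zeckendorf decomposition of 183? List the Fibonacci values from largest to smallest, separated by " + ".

144 + 34 + 5

144 ≤ 183 < 233, so take 144; remainder 39
34 ≤ 39 < 55, so take 34; remainder 5
5 ≤ 5 < 8, so take 5; remainder 0
So 183 = 144 + 34 + 5, with no two terms consecutive in the sequence.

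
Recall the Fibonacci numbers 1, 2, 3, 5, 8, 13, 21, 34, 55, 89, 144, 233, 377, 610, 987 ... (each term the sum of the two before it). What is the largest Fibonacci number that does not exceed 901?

610 ≤ 901 < 987, so the largest Fibonacci number not exceeding 901 is 610.

610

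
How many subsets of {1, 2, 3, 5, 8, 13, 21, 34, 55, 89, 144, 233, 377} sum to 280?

Starting from the Zeckendorf form and repeatedly splitting a term F_k into F_{k−1} + F_{k−2} (when neither is already used) reaches every representation.
280 = 233+34+13 = 233+34+8+5 = 144+89+34+13 = 233+34+8+3+2 = … (8 more), for 12 in all.

12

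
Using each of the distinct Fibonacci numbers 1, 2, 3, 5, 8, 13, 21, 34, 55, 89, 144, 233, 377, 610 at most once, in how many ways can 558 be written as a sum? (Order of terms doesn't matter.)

18

Each representation comes from the Zeckendorf form by replacing some F_k with F_{k−1} + F_{k−2} where possible.
558 = 377+144+34+3 = 377+144+34+2+1 = 377+144+21+13+3 = 377+89+55+34+3 = … (14 more), for 18 in all.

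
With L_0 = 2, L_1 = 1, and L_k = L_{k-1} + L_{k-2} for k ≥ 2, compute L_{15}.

Iterating the recurrence up to L_{9} = 76 and L_{8} = 47:
L_{10} = L_{9} + L_{8} = 76 + 47 = 123
L_{11} = L_{10} + L_{9} = 123 + 76 = 199
L_{12} = L_{11} + L_{10} = 199 + 123 = 322
L_{13} = L_{12} + L_{11} = 322 + 199 = 521
L_{14} = L_{13} + L_{12} = 521 + 322 = 843
L_{15} = L_{14} + L_{13} = 843 + 521 = 1364

1364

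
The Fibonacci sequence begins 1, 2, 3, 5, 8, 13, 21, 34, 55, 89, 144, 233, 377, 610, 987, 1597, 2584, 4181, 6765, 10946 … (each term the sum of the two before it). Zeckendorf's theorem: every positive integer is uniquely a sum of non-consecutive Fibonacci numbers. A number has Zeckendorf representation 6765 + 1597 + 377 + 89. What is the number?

8828

6765 + 1597 + 377 + 89 = 8828.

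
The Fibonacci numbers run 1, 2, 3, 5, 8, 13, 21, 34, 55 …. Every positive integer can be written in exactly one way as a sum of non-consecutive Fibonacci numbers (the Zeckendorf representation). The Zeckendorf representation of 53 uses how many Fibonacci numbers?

largest Fibonacci ≤ 53 is 34; 53 − 34 = 19
largest Fibonacci ≤ 19 is 13; 19 − 13 = 6
largest Fibonacci ≤ 6 is 5; 6 − 5 = 1
largest Fibonacci ≤ 1 is 1; 1 − 1 = 0
53 = 34 + 13 + 5 + 1, which has 4 terms.

4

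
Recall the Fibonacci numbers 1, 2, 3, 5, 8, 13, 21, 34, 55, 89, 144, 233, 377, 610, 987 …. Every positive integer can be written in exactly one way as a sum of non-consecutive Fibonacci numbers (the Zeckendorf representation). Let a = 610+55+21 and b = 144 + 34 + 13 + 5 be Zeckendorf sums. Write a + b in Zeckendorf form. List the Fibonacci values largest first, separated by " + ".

The two numbers are 686 and 196, so their sum is 882.
610 ≤ 882 < 987, so take 610; remainder 272
233 ≤ 272 < 377, so take 233; remainder 39
34 ≤ 39 < 55, so take 34; remainder 5
5 ≤ 5 < 8, so take 5; remainder 0

610 + 233 + 34 + 5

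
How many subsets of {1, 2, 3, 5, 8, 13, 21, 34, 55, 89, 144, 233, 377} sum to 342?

342 = 233+89+13+5+2 = 233+55+34+13+5+2 = 144+89+55+34+13+5+2 — 3 representations.

3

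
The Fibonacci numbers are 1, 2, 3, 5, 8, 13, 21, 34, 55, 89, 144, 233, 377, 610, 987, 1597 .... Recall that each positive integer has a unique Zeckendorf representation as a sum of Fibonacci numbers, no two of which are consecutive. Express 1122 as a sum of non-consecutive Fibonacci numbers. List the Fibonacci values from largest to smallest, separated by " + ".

987 + 89 + 34 + 8 + 3 + 1

987 ≤ 1122 < 1597, so take 987; remainder 135
89 ≤ 135 < 144, so take 89; remainder 46
34 ≤ 46 < 55, so take 34; remainder 12
8 ≤ 12 < 13, so take 8; remainder 4
3 ≤ 4 < 5, so take 3; remainder 1
1 ≤ 1 < 2, so take 1; remainder 0
So 1122 = 987 + 89 + 34 + 8 + 3 + 1, with no two terms consecutive in the sequence.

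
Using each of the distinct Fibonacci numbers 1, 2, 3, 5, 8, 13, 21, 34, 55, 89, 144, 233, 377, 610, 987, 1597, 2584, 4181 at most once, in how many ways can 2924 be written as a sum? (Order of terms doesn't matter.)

Starting from the Zeckendorf form and repeatedly splitting a term F_k into F_{k−1} + F_{k−2} (when neither is already used) reaches every representation.
2924 = 2584+233+89+13+5 = 2584+233+89+13+3+2 = 2584+233+55+34+13+5 = 1597+987+233+89+13+5 = 2584+233+89+8+5+3+2 = … (28 more), for 33 in all.

33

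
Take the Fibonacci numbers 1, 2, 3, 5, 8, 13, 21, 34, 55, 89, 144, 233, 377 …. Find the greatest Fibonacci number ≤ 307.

233 ≤ 307 < 377, so the largest Fibonacci number not exceeding 307 is 233.

233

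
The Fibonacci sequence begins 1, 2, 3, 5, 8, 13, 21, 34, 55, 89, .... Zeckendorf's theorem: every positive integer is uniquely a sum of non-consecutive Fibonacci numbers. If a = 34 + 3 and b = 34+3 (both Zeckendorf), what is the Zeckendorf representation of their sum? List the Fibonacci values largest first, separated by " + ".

The two numbers are 37 and 37, so their sum is 74.
Greedy algorithm:
take 55 (≤ 74); 74 − 55 = 19
take 13 (≤ 19); 19 − 13 = 6
take 5 (≤ 6); 6 − 5 = 1
take 1 (≤ 1); 1 − 1 = 0

55 + 13 + 5 + 1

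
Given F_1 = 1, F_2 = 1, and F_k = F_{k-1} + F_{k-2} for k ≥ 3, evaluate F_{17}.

1597

Iterating the recurrence up to F_{13} = 233 and F_{12} = 144:
F_{14} = F_{13} + F_{12} = 233 + 144 = 377
F_{15} = F_{14} + F_{13} = 377 + 233 = 610
F_{16} = F_{15} + F_{14} = 610 + 377 = 987
F_{17} = F_{16} + F_{15} = 987 + 610 = 1597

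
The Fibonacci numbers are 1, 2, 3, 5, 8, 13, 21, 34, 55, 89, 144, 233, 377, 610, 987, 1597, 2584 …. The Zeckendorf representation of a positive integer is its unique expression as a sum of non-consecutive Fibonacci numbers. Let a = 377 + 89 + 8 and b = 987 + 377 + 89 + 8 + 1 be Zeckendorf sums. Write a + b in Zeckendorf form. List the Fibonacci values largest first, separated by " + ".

1597 + 233 + 89 + 13 + 3 + 1

The two numbers are 474 and 1462, so their sum is 1936.
Repeatedly subtract the largest Fibonacci number that fits:
largest Fibonacci ≤ 1936 is 1597; 1936 − 1597 = 339
largest Fibonacci ≤ 339 is 233; 339 − 233 = 106
largest Fibonacci ≤ 106 is 89; 106 − 89 = 17
largest Fibonacci ≤ 17 is 13; 17 − 13 = 4
largest Fibonacci ≤ 4 is 3; 4 − 3 = 1
largest Fibonacci ≤ 1 is 1; 1 − 1 = 0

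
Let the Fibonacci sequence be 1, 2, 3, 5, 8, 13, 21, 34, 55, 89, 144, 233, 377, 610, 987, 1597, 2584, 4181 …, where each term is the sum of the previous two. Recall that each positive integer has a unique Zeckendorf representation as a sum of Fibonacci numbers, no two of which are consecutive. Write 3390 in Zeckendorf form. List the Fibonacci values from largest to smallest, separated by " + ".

subtract 2584 from 3390: 806 remains
subtract 610 from 806: 196 remains
subtract 144 from 196: 52 remains
subtract 34 from 52: 18 remains
subtract 13 from 18: 5 remains
subtract 5 from 5: 0 remains
So 3390 = 2584 + 610 + 144 + 34 + 13 + 5, with no two terms consecutive in the sequence.

2584 + 610 + 144 + 34 + 13 + 5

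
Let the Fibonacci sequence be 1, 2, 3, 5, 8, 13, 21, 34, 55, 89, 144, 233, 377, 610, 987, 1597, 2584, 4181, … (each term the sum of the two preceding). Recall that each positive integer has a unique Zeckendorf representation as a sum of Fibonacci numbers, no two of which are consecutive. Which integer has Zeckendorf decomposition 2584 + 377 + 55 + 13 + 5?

2584 + 377 + 55 + 13 + 5 = 3034.

3034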